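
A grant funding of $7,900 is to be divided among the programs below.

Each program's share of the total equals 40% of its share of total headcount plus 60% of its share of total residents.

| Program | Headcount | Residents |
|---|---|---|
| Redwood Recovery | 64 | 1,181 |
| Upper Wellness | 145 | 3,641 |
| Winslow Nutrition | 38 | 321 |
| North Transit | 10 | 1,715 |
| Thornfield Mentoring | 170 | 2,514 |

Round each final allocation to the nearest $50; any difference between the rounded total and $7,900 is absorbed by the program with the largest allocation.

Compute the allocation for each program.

Headcount total 427; residents total 9,372.
Blended shares (40% headcount + 60% residents): Redwood Recovery 0.1356; Upper Wellness 0.3689; Winslow Nutrition 0.0561; North Transit 0.1192; Thornfield Mentoring 0.3202.
Pro-rata amounts: Redwood Recovery 1,070.93; Upper Wellness 2,914.55; Winslow Nutrition 443.57; North Transit 941.39; Thornfield Mentoring 2,529.56.
At nearest $50: Redwood Recovery $1,050; Upper Wellness $2,900; Winslow Nutrition $450; North Transit $950; Thornfield Mentoring $2,550. Sum = $7,900.
Sum already equals the total — no adjustment.

Redwood Recovery: $1,050; Upper Wellness: $2,900; Winslow Nutrition: $450; North Transit: $950; Thornfield Mentoring: $2,550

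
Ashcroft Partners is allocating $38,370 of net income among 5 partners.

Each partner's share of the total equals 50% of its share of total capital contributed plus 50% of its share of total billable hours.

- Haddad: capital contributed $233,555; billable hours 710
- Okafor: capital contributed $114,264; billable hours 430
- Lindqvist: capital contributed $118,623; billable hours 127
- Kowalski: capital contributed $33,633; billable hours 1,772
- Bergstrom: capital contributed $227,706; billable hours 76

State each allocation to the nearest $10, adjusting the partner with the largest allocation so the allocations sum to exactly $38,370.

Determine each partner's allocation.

Haddad: $10,530 | Okafor: $5,660 | Lindqvist: $3,910 | Kowalski: $11,800 | Bergstrom: $6,470

Totals — capital contributed 727,781, billable hours 3,115.
Combined weights (50% capital contributed + 50% billable hours): Haddad 0.2744; Okafor 0.1475; Lindqvist 0.1019; Kowalski 0.3075; Bergstrom 0.1686.
Proportional shares: Haddad 10,529.56; Okafor 5,660.44; Lindqvist 3,909.20; Kowalski 11,800.18; Bergstrom 6,470.62.
At nearest $10: Haddad $10,530; Okafor $5,660; Lindqvist $3,910; Kowalski $11,800; Bergstrom $6,470. Sum = $38,370.
No rounding difference to absorb.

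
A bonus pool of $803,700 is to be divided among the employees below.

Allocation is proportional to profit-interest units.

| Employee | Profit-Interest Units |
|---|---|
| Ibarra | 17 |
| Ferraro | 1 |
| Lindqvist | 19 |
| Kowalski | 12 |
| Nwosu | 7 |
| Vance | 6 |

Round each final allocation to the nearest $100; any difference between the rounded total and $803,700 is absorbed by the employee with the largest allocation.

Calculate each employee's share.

Ibarra: $220,400 · Ferraro: $13,000 · Lindqvist: $246,200 · Kowalski: $155,600 · Nwosu: $90,700 · Vance: $77,800

Sum of profit-interest units: 62.
Proportional shares: Ibarra 17/62 × $803,700 = 220,369.35; Ferraro 1/62 × $803,700 = 12,962.90; Lindqvist 19/62 × $803,700 = 246,295.16; Kowalski 12/62 × $803,700 = 155,554.84; Nwosu 7/62 × $803,700 = 90,740.32; Vance 6/62 × $803,700 = 77,777.42.
Rounded to nearest $100: Ibarra $220,400; Ferraro $13,000; Lindqvist $246,300; Kowalski $155,600; Nwosu $90,700; Vance $77,800. Sum = $803,800.
Difference $803,700 − $803,800 = −$100 applied to largest allocation (Lindqvist): Lindqvist becomes $246,200.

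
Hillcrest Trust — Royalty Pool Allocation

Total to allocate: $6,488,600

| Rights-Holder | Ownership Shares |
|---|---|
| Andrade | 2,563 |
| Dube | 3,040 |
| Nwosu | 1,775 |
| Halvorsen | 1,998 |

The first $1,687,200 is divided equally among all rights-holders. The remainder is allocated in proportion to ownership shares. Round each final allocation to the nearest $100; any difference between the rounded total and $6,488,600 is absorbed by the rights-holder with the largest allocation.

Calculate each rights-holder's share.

Andrade: $1,734,300 | Dube: $1,978,500 | Nwosu: $1,330,800 | Halvorsen: $1,445,000

First tranche $1,687,200 split equally: $421,800 each.
Remainder $4,801,400 by ownership shares (total 9,376): Andrade 1,312,498.74 → $1,312,500; Dube 1,556,767.92 → $1,556,800; Nwosu 908,968.11 → $909,000; Halvorsen 1,023,165.23 → $1,023,200.
Rounding difference −$100 on remainder applied to Dube.
Totals: Andrade $421,800 + $1,312,500 = $1,734,300; Dube $421,800 + $1,556,700 = $1,978,500; Nwosu $421,800 + $909,000 = $1,330,800; Halvorsen $421,800 + $1,023,200 = $1,445,000.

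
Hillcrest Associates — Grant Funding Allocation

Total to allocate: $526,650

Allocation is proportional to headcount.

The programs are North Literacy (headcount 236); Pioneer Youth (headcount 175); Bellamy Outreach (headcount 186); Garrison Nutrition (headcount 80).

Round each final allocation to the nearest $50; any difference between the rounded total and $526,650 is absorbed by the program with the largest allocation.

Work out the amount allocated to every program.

Sum of headcount: 677.
Unrounded shares: North Literacy 236/677 × $526,650 = 183,588.48; Pioneer Youth 175/677 × $526,650 = 136,135.52; Bellamy Outreach 186/677 × $526,650 = 144,692.61; Garrison Nutrition 80/677 × $526,650 = 62,233.38.
After rounding ($50): North Literacy $183,600; Pioneer Youth $136,150; Bellamy Outreach $144,700; Garrison Nutrition $62,250. Sum = $526,700.
Difference $526,650 − $526,700 = −$50 applied to largest allocation (North Literacy): North Literacy becomes $183,550.

North Literacy: $183,550 · Pioneer Youth: $136,150 · Bellamy Outreach: $144,700 · Garrison Nutrition: $62,250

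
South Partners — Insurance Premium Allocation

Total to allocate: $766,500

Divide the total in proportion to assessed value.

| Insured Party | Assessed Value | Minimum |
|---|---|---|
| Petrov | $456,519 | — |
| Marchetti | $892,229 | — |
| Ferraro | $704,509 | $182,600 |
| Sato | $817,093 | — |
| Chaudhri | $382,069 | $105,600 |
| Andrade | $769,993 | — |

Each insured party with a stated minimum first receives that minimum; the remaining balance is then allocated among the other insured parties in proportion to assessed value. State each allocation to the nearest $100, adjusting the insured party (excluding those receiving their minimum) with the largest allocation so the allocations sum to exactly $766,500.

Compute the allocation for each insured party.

Minimums first: Ferraro $182,600; Chaudhri $105,600. Remaining pool $478,300.
Remaining pool split over remaining assessed value 2,935,834: Petrov 74,375.13 → $74,400; Marchetti 145,360.10 → $145,400; Sato 133,119.10 → $133,100; Andrade 125,445.67 → $125,400.

Petrov: $74,400 | Marchetti: $145,400 | Ferraro: $182,600 | Sato: $133,100 | Chaudhri: $105,600 | Andrade: $125,400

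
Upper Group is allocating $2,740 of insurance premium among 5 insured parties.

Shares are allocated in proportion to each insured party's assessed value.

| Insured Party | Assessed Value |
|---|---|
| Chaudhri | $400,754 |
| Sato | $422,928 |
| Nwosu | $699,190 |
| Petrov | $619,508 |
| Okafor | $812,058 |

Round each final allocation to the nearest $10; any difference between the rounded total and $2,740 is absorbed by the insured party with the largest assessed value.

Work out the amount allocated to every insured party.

Chaudhri: $370; Sato: $390; Nwosu: $650; Petrov: $570; Okafor: $760

Sum of assessed value: 400,754 + 422,928 + 699,190 + 619,508 + 812,058 = 2,954,438.
Raw shares: Chaudhri 371.67; Sato 392.23; Nwosu 648.44; Petrov 574.54; Okafor 753.12.
At nearest $10: Chaudhri $370; Sato $390; Nwosu $650; Petrov $570; Okafor $750. Sum = $2,730.
Difference $2,740 − $2,730 = +$10 applied to largest assessed value (Okafor): Okafor becomes $760.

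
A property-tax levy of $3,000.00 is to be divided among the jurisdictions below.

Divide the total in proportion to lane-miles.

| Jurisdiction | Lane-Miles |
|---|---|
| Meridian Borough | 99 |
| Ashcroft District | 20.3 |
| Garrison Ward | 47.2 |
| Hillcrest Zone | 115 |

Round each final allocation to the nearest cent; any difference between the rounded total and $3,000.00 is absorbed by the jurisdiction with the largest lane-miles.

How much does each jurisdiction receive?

Meridian Borough: $1,055.06 · Ashcroft District: $216.34 · Garrison Ward: $503.02 · Hillcrest Zone: $1,225.58

Combined lane-miles = 99 + 20.3 + 47.2 + 115 = 281.5.
Raw shares: Meridian Borough 1,055.0622; Ashcroft District 216.3410; Garrison Ward 503.0195; Hillcrest Zone 1,225.5773.
At nearest cent: Meridian Borough $1,055.06; Ashcroft District $216.34; Garrison Ward $503.02; Hillcrest Zone $1,225.58. Sum = $3,000.00.
Sum already equals the total — no adjustment.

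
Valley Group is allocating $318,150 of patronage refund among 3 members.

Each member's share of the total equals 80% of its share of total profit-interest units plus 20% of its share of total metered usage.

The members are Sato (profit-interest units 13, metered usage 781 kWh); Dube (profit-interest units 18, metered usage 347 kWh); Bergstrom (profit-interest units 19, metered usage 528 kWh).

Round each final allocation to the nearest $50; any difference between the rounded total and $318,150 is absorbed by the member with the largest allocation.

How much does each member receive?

Sato: $96,200; Dube: $104,950; Bergstrom: $117,000

Profit-interest units total 50; metered usage total 1,656.
Blended shares (80% profit-interest units + 20% metered usage): Sato 0.3023; Dube 0.3299; Bergstrom 0.3678.
Proportional shares: Sato 96,184.28; Dube 104,960.30; Bergstrom 117,005.43.
After rounding ($50): Sato $96,200; Dube $104,950; Bergstrom $117,000. Sum = $318,150.
No rounding difference to absorb.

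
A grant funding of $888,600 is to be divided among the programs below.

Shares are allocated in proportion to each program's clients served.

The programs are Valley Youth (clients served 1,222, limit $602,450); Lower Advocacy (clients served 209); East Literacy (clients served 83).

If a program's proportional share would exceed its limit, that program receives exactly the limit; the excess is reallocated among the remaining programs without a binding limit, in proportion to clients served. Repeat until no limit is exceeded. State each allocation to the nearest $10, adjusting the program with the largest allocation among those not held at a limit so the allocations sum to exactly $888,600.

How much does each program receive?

Valley Youth: $602,450; Lower Advocacy: $204,810; East Literacy: $81,340

Total clients served = 1,514.
Pro-rata shares before constraints: Valley Youth 717,218.76; Lower Advocacy 122,666.71; East Literacy 48,714.53.
Held at cap: Valley Youth ($602,450); residual $286,150 reallocated over remaining clients served 292.
Remaining shares: Lower Advocacy 204,812.84 → $204,810; East Literacy 81,337.16 → $81,340.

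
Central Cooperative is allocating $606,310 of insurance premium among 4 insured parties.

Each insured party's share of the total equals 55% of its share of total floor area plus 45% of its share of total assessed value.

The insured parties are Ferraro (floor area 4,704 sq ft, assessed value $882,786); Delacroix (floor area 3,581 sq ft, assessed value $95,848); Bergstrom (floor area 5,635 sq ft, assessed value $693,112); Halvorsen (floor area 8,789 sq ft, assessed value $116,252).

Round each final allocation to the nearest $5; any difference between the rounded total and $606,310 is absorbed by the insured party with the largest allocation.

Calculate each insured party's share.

Floor area total 22,709; assessed value total 1,787,998.
Composite weights (55% floor area + 45% assessed value): Ferraro 0.3361; Delacroix 0.1109; Bergstrom 0.3109; Halvorsen 0.2421.
Raw shares: Ferraro 203,784.63; Delacroix 67,211.15; Bergstrom 188,512.61; Halvorsen 146,801.61.
After rounding ($5): Ferraro $203,785; Delacroix $67,210; Bergstrom $188,515; Halvorsen $146,800. Sum = $606,310.
Rounded total matches; no reconciliation needed.

Ferraro: $203,785 | Delacroix: $67,210 | Bergstrom: $188,515 | Halvorsen: $146,800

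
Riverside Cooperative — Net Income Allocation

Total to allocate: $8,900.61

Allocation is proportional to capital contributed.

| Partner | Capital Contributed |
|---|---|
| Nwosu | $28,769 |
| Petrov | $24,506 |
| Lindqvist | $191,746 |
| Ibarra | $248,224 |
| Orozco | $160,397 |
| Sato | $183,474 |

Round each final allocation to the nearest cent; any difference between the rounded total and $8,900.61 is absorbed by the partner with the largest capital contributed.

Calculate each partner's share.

Combined capital contributed = 28,769 + 24,506 + 191,746 + 248,224 + 160,397 + 183,474 = 837,116.
Proportional shares: Nwosu 305.8855; Petrov 260.5593; Lindqvist 2,038.7334; Ibarra 2,639.2340; Orozco 1,705.4161; Sato 1,950.7816.
Rounded to nearest cent: Nwosu $305.89; Petrov $260.56; Lindqvist $2,038.73; Ibarra $2,639.23; Orozco $1,705.42; Sato $1,950.78. Sum = $8,900.61.
No rounding difference to absorb.

Nwosu: $305.89; Petrov: $260.56; Lindqvist: $2,038.73; Ibarra: $2,639.23; Orozco: $1,705.42; Sato: $1,950.78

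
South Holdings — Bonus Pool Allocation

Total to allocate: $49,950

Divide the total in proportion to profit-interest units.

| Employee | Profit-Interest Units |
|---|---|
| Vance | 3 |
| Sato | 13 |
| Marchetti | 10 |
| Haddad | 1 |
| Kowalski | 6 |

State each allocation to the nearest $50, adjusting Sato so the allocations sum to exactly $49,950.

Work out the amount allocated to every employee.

Vance: $4,550 · Sato: $19,650 · Marchetti: $15,150 · Haddad: $1,500 · Kowalski: $9,100

Profit-interest units total: 33.
Pro-rata amounts: Vance 3/33 × $49,950 = 4,540.91; Sato 13/33 × $49,950 = 19,677.27; Marchetti 10/33 × $49,950 = 15,136.36; Haddad 1/33 × $49,950 = 1,513.64; Kowalski 6/33 × $49,950 = 9,081.82.
Rounded to nearest $50: Vance $4,550; Sato $19,700; Marchetti $15,150; Haddad $1,500; Kowalski $9,100. Sum = $50,000.
Difference $49,950 − $50,000 = −$50 applied to Sato: Sato becomes $19,650.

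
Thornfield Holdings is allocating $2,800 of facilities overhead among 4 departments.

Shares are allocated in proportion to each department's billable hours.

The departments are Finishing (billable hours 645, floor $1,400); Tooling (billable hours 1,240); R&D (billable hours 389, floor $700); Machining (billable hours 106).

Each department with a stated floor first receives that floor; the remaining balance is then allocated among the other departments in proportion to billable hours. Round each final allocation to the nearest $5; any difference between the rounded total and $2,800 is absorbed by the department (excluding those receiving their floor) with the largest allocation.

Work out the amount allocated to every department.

Finishing: $1,400 · Tooling: $645 · R&D: $700 · Machining: $55

Fund the minimums — Finishing $1,400; R&D $700. Balance $700.
Balance split over remaining billable hours 1,346: Tooling 644.87 → $645; Machining 55.13 → $55.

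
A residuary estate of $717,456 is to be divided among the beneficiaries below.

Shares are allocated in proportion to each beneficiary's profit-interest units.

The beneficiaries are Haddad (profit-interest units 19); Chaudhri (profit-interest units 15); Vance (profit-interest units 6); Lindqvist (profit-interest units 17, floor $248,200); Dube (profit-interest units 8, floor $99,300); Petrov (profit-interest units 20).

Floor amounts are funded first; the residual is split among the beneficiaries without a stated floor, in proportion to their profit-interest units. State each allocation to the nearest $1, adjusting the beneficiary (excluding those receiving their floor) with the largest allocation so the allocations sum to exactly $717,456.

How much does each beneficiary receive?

Haddad: $117,153 | Chaudhri: $92,489 | Vance: $36,996 | Lindqvist: $248,200 | Dube: $99,300 | Petrov: $123,318

Fund the minimums — Lindqvist $248,200; Dube $99,300. Remaining pool $369,956.
Remaining pool split over remaining profit-interest units 60: Haddad 117,152.73 → $117,153; Chaudhri 92,489.00 → $92,489; Vance 36,995.60 → $36,996; Petrov 123,318.67 → $123,319.
Rounding difference −$1 applied to Petrov → $123,318.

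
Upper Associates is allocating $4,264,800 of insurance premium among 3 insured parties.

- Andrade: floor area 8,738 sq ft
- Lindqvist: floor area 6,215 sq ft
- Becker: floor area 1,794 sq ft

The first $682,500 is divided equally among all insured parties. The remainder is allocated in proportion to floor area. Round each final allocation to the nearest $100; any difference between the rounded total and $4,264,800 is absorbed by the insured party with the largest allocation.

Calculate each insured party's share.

Andrade: $2,096,700 · Lindqvist: $1,556,900 · Becker: $611,200

$682,500 shared equally gives $227,500 per insured party.
Remainder $3,582,300 by floor area (total 16,747): Andrade 1,869,119.09 → $1,869,100; Lindqvist 1,329,431.81 → $1,329,400; Becker 383,749.10 → $383,700.
Rounding difference +$100 on remainder applied to Andrade.
Totals: Andrade $227,500 + $1,869,200 = $2,096,700; Lindqvist $227,500 + $1,329,400 = $1,556,900; Becker $227,500 + $383,700 = $611,200.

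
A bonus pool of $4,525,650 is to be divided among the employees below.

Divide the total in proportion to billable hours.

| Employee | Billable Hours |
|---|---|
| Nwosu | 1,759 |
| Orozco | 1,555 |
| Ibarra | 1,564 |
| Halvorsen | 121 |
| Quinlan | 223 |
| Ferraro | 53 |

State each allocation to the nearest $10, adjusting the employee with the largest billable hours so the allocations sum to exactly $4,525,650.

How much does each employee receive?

Nwosu: $1,509,130 | Orozco: $1,334,100 | Ibarra: $1,341,820 | Halvorsen: $103,810 | Quinlan: $191,320 | Ferraro: $45,470

Billable hours total: 1,759 + 1,555 + 1,564 + 121 + 223 + 53 = 5,275.
Unrounded shares: Nwosu 1,509,121.96; Orozco 1,334,101.56; Ibarra 1,341,823.05; Halvorsen 103,811.12; Quinlan 191,321.32; Ferraro 45,470.99.
At nearest $10: Nwosu $1,509,120; Orozco $1,334,100; Ibarra $1,341,820; Halvorsen $103,810; Quinlan $191,320; Ferraro $45,470. Sum = $4,525,640.
Difference $4,525,650 − $4,525,640 = +$10 applied to largest billable hours (Nwosu): Nwosu becomes $1,509,130.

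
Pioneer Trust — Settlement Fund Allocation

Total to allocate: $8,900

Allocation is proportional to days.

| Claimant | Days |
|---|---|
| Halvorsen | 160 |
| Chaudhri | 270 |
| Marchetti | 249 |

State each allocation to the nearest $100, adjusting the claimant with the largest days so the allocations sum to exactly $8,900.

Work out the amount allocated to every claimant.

Combined days = 160 + 270 + 249 = 679.
Pro-rata amounts: Halvorsen 2,097.20; Chaudhri 3,539.03; Marchetti 3,263.77.
Rounded to nearest $100: Halvorsen $2,100; Chaudhri $3,500; Marchetti $3,300. Sum = $8,900.
Rounded total matches; no reconciliation needed.

Halvorsen: $2,100; Chaudhri: $3,500; Marchetti: $3,300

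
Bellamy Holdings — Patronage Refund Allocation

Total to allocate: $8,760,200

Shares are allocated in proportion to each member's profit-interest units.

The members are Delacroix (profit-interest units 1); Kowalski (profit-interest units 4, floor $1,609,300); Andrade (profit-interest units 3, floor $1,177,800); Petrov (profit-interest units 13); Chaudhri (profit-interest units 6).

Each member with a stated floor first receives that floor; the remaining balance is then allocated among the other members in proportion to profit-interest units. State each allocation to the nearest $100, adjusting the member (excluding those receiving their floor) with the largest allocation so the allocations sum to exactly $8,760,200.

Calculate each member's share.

Delacroix: $298,700; Kowalski: $1,609,300; Andrade: $1,177,800; Petrov: $3,882,500; Chaudhri: $1,791,900

Minimums first: Kowalski $1,609,300; Andrade $1,177,800. Balance $5,973,100.
Balance split over remaining profit-interest units 20: Delacroix 298,655.00 → $298,700; Petrov 3,882,515.00 → $3,882,500; Chaudhri 1,791,930.00 → $1,791,900.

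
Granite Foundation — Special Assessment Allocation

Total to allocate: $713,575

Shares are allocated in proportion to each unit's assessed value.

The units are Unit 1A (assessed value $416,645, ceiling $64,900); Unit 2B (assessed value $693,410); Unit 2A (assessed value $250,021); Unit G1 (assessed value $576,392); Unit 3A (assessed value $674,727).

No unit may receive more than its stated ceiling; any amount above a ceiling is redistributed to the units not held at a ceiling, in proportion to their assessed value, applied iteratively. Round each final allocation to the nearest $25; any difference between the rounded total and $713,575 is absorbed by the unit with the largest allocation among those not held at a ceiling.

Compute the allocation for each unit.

Unit 1A: $64,900; Unit 2B: $204,950; Unit 2A: $73,900; Unit G1: $170,375; Unit 3A: $199,450

Total assessed value = 2,611,195.
Proportional shares (ignoring caps): Unit 1A 113,858.77; Unit 2B 189,491.80; Unit 2A 68,324.55; Unit G1 157,513.68; Unit 3A 184,386.20.
Cap binds for Unit 1A ($64,900); remaining pool $648,675 reallocated over remaining assessed value 2,194,550.
Remaining shares: Unit 2B 204,961.26 → $204,950; Unit 2A 73,902.34 → $73,900; Unit G1 170,372.55 → $170,375; Unit 3A 199,438.85 → $199,450.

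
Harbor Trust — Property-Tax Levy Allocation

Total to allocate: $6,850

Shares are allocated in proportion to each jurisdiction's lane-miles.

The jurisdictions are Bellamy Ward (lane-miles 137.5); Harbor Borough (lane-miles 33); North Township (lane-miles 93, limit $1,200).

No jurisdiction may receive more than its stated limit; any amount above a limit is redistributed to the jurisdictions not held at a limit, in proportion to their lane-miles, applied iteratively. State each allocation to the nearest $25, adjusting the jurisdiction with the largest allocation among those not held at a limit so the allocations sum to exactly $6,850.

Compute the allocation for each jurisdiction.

Bellamy Ward: $4,550 | Harbor Borough: $1,100 | North Township: $1,200

Combined lane-miles = 263.5.
Proportional shares (ignoring caps): Bellamy Ward 3,574.48; Harbor Borough 857.87; North Township 2,417.65.
Cap binds for North Township ($1,200); balance $5,650 reallocated over remaining lane-miles 170.5.
Redistributed shares: Bellamy Ward 4,556.45 → $4,550; Harbor Borough 1,093.55 → $1,100.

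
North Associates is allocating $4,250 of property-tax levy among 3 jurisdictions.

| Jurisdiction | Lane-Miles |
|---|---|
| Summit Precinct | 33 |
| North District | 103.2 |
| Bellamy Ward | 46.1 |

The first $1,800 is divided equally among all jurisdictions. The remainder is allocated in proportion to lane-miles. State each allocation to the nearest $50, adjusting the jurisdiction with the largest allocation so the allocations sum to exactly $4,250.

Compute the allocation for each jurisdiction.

First tranche $1,800 split equally: $600 each.
Remainder $2,450 by lane-miles (total 182.3): Summit Precinct 443.50 → $450; North District 1,386.94 → $1,400; Bellamy Ward 619.56 → $600.
Totals: Summit Precinct $600 + $450 = $1,050; North District $600 + $1,400 = $2,000; Bellamy Ward $600 + $600 = $1,200.

Summit Precinct: $1,050; North District: $2,000; Bellamy Ward: $1,200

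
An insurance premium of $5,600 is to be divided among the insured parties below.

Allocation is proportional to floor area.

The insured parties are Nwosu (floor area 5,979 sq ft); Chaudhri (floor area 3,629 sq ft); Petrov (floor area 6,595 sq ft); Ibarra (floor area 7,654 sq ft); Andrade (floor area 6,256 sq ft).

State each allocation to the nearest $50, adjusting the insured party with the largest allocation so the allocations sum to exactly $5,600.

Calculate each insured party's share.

Floor area total: 30,113.
Unrounded shares: Nwosu 5,979/30,113 × $5,600 = 1,111.89; Chaudhri 3,629/30,113 × $5,600 = 674.87; Petrov 6,595/30,113 × $5,600 = 1,226.45; Ibarra 7,654/30,113 × $5,600 = 1,423.39; Andrade 6,256/30,113 × $5,600 = 1,163.40.
After rounding ($50): Nwosu $1,100; Chaudhri $650; Petrov $1,250; Ibarra $1,400; Andrade $1,150. Sum = $5,550.
Difference $5,600 − $5,550 = +$50 applied to largest allocation (Ibarra): Ibarra becomes $1,450.

Nwosu: $1,100 · Chaudhri: $650 · Petrov: $1,250 · Ibarra: $1,450 · Andrade: $1,150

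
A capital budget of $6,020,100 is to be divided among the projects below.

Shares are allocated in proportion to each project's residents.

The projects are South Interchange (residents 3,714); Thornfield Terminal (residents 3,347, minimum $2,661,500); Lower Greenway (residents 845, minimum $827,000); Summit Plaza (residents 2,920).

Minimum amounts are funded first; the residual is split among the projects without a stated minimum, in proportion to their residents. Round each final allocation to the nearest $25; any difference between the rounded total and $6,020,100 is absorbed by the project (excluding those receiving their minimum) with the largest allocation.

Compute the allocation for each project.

South Interchange: $1,417,300 | Thornfield Terminal: $2,661,500 | Lower Greenway: $827,000 | Summit Plaza: $1,114,300

Fund the minimums — Thornfield Terminal $2,661,500; Lower Greenway $827,000. Residual $2,531,600.
Residual split over remaining residents 6,634: South Interchange 1,417,299.13 → $1,417,300; Summit Plaza 1,114,300.87 → $1,114,300.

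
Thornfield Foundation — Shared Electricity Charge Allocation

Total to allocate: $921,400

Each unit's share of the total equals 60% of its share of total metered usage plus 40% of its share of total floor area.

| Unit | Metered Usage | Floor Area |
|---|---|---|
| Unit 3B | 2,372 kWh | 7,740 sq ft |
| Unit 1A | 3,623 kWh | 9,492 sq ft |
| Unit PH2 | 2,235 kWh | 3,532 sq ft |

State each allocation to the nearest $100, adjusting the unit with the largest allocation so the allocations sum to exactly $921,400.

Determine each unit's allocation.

Metered usage total 8,230; floor area total 20,764.
Blended shares (60% metered usage + 40% floor area): Unit 3B 0.3220; Unit 1A 0.4470; Unit PH2 0.2310.
Proportional shares: Unit 3B 296,720.77; Unit 1A 411,853.06; Unit PH2 212,826.17.
At nearest $100: Unit 3B $296,700; Unit 1A $411,900; Unit PH2 $212,800. Sum = $921,400.
No rounding difference to absorb.

Unit 3B: $296,700 | Unit 1A: $411,900 | Unit PH2: $212,800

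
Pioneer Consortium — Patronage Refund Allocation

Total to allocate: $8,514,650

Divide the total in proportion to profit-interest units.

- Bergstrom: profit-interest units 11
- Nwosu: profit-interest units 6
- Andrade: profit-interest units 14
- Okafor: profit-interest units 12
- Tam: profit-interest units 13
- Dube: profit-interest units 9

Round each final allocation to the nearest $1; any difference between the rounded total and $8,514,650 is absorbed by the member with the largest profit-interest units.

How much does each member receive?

Total profit-interest units = 65.
Unrounded shares: Bergstrom 11/65 × $8,514,650 = 1,440,940.77; Nwosu 6/65 × $8,514,650 = 785,967.69; Andrade 14/65 × $8,514,650 = 1,833,924.62; Okafor 12/65 × $8,514,650 = 1,571,935.38; Tam 13/65 × $8,514,650 = 1,702,930.00; Dube 9/65 × $8,514,650 = 1,178,951.54.
Rounded to nearest $1: Bergstrom $1,440,941; Nwosu $785,968; Andrade $1,833,925; Okafor $1,571,935; Tam $1,702,930; Dube $1,178,952. Sum = $8,514,651.
Difference $8,514,650 − $8,514,651 = −$1 applied to largest profit-interest units (Andrade): Andrade becomes $1,833,924.

Bergstrom: $1,440,941; Nwosu: $785,968; Andrade: $1,833,924; Okafor: $1,571,935; Tam: $1,702,930; Dube: $1,178,952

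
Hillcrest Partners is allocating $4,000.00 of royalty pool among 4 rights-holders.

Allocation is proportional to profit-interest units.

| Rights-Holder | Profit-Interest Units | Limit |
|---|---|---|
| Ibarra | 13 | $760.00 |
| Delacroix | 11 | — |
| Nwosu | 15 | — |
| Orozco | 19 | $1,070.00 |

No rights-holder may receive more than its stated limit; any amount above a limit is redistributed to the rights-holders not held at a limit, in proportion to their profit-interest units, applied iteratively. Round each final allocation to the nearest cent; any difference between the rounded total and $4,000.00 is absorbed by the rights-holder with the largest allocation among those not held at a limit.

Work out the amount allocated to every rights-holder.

Total profit-interest units = 58.
Pro-rata shares before constraints: Ibarra 896.5517; Delacroix 758.6207; Nwosu 1,034.4828; Orozco 1,310.3448.
Held at cap: Ibarra ($760.00), Orozco ($1,070.00); balance $2,170.00 reallocated over remaining profit-interest units 26.
Remaining shares: Delacroix 918.0769 → $918.08; Nwosu 1,251.9231 → $1,251.92.

Ibarra: $760.00 · Delacroix: $918.08 · Nwosu: $1,251.92 · Orozco: $1,070.00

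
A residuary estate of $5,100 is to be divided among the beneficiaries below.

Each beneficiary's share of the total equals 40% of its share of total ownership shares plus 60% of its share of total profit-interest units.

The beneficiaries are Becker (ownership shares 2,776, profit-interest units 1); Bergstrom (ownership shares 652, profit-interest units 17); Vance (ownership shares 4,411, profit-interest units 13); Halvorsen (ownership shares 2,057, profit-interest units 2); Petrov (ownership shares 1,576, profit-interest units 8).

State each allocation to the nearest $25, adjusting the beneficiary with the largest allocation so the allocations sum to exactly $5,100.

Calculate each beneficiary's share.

Totals — ownership shares 11,472, profit-interest units 41.
Composite weights (40% ownership shares + 60% profit-interest units): Becker 0.1114; Bergstrom 0.2715; Vance 0.3440; Halvorsen 0.1010; Petrov 0.1720.
Pro-rata amounts: Becker 568.27; Bergstrom 1,384.72; Vance 1,754.63; Halvorsen 515.05; Petrov 877.32.
After rounding ($25): Becker $575; Bergstrom $1,375; Vance $1,750; Halvorsen $525; Petrov $875. Sum = $5,100.
Sum already equals the total — no adjustment.

Becker: $575 | Bergstrom: $1,375 | Vance: $1,750 | Halvorsen: $525 | Petrov: $875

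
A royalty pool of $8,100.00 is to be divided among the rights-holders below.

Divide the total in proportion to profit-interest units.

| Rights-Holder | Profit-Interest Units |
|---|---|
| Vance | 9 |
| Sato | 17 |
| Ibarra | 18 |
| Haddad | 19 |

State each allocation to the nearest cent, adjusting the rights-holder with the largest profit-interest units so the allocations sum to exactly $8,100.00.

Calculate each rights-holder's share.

Vance: $1,157.14 | Sato: $2,185.71 | Ibarra: $2,314.29 | Haddad: $2,442.86

Combined profit-interest units = 9 + 17 + 18 + 19 = 63.
Raw shares: Vance 1,157.1429; Sato 2,185.7143; Ibarra 2,314.2857; Haddad 2,442.8571.
After rounding (cent): Vance $1,157.14; Sato $2,185.71; Ibarra $2,314.29; Haddad $2,442.86. Sum = $8,100.00.
Rounded total matches; no reconciliation needed.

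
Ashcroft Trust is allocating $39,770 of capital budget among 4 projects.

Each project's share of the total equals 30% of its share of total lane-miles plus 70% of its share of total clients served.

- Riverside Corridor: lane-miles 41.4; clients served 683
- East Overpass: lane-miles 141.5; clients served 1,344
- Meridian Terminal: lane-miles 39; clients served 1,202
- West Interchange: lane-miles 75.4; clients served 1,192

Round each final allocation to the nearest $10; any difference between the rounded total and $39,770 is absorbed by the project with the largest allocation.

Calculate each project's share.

Riverside Corridor: $5,960; East Overpass: $14,150; Meridian Terminal: $9,130; West Interchange: $10,530

Lane-miles total 297.3; clients served total 4,421.
Blended shares (30% lane-miles + 70% clients served): Riverside Corridor 0.1499; East Overpass 0.3556; Meridian Terminal 0.2297; West Interchange 0.2648.
Proportional shares: Riverside Corridor 5,962.28; East Overpass 14,141.72; Meridian Terminal 9,134.10; West Interchange 10,531.91.
Rounded to nearest $10: Riverside Corridor $5,960; East Overpass $14,140; Meridian Terminal $9,130; West Interchange $10,530. Sum = $39,760.
Difference $39,770 − $39,760 = +$10 applied to largest allocation (East Overpass): East Overpass becomes $14,150.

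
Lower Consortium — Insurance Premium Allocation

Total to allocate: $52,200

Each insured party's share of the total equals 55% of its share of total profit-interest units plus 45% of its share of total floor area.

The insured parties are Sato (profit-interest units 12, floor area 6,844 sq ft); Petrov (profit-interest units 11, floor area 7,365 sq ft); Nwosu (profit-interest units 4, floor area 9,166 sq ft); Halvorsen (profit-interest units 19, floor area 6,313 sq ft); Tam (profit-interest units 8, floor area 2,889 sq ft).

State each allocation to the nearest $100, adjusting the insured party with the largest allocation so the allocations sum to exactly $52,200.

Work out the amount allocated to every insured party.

Profit-interest units total 54; floor area total 32,577.
Composite weights (55% profit-interest units + 45% floor area): Sato 0.2168; Petrov 0.2138; Nwosu 0.1674; Halvorsen 0.2807; Tam 0.1214.
Raw shares: Sato 11,314.94; Petrov 11,158.95; Nwosu 8,735.91; Halvorsen 14,653.72; Tam 6,336.48.
At nearest $100: Sato $11,300; Petrov $11,200; Nwosu $8,700; Halvorsen $14,700; Tam $6,300. Sum = $52,200.
Rounded total matches; no reconciliation needed.

Sato: $11,300 · Petrov: $11,200 · Nwosu: $8,700 · Halvorsen: $14,700 · Tam: $6,300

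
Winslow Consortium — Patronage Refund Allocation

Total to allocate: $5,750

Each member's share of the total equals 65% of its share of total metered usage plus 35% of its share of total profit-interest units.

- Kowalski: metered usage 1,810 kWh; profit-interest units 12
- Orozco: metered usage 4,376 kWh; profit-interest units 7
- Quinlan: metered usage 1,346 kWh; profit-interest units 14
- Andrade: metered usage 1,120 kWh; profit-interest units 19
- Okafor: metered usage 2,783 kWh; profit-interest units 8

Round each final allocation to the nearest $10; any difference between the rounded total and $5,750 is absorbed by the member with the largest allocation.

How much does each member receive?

Totals — metered usage 11,435, profit-interest units 60.
Combined weights (65% metered usage + 35% profit-interest units): Kowalski 0.1729; Orozco 0.2896; Quinlan 0.1582; Andrade 0.1745; Okafor 0.2049.
Pro-rata amounts: Kowalski 994.09; Orozco 1,665.08; Quinlan 909.52; Andrade 1,003.36; Okafor 1,177.95.
At nearest $10: Kowalski $990; Orozco $1,670; Quinlan $910; Andrade $1,000; Okafor $1,180. Sum = $5,750.
No rounding difference to absorb.

Kowalski: $990; Orozco: $1,670; Quinlan: $910; Andrade: $1,000; Okafor: $1,180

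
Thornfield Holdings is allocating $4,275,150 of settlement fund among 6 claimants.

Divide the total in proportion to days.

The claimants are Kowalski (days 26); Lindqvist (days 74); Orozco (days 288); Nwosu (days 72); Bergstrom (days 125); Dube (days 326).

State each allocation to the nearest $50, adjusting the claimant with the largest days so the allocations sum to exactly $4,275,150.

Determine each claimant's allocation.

Sum of days: 26 + 74 + 288 + 72 + 125 + 326 = 911.
Unrounded shares: Kowalski 122,013.06; Lindqvist 347,267.95; Orozco 1,351,529.31; Nwosu 337,882.33; Bergstrom 586,601.26; Dube 1,529,856.09.
At nearest $50: Kowalski $122,000; Lindqvist $347,250; Orozco $1,351,550; Nwosu $337,900; Bergstrom $586,600; Dube $1,529,850. Sum = $4,275,150.
No rounding difference to absorb.

Kowalski: $122,000 | Lindqvist: $347,250 | Orozco: $1,351,550 | Nwosu: $337,900 | Bergstrom: $586,600 | Dube: $1,529,850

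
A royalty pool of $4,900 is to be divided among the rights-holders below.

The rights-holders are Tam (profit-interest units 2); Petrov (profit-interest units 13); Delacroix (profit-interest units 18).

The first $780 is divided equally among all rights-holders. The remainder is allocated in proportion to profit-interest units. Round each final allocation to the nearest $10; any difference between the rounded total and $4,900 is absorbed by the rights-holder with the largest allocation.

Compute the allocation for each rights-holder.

Tam: $510 | Petrov: $1,880 | Delacroix: $2,510

First tranche $780 split equally: $260 each.
Remainder $4,120 by profit-interest units (total 33): Tam 249.70 → $250; Petrov 1,623.03 → $1,620; Delacroix 2,247.27 → $2,250.
Totals: Tam $260 + $250 = $510; Petrov $260 + $1,620 = $1,880; Delacroix $260 + $2,250 = $2,510.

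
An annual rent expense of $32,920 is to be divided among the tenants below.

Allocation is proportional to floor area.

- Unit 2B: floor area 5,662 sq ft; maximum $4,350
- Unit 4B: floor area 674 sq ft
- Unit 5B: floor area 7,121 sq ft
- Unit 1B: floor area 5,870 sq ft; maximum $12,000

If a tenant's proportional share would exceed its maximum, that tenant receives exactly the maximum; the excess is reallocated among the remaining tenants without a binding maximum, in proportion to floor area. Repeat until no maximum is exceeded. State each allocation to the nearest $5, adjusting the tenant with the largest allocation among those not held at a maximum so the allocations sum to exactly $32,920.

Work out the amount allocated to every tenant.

Sum of floor area: 19,327.
Pro-rata shares before constraints: Unit 2B 9,644.18; Unit 4B 1,148.04; Unit 5B 12,129.32; Unit 1B 9,998.47.
Held at cap: Unit 2B ($4,350); balance $28,570 reallocated over remaining floor area 13,665.
Held at cap: Unit 1B ($12,000); balance $16,570 reallocated over remaining floor area 7,795.
Remaining shares: Unit 4B 1,432.74 → $1,435; Unit 5B 15,137.26 → $15,135.

Unit 2B: $4,350 | Unit 4B: $1,435 | Unit 5B: $15,135 | Unit 1B: $12,000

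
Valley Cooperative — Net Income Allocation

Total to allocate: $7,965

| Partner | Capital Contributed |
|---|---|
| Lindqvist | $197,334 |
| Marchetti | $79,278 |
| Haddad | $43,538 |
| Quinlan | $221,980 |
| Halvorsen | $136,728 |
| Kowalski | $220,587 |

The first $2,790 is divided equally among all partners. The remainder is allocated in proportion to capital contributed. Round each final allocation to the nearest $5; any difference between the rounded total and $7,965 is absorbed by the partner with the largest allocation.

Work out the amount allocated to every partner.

Lindqvist: $1,600 | Marchetti: $920 | Haddad: $715 | Quinlan: $1,745 | Halvorsen: $1,250 | Kowalski: $1,735

First tranche $2,790 split equally: $465 each.
Remainder $5,175 by capital contributed (total 899,445): Lindqvist 1,135.37 → $1,135; Marchetti 456.13 → $455; Haddad 250.50 → $250; Quinlan 1,277.17 → $1,275; Halvorsen 786.67 → $785; Kowalski 1,269.16 → $1,270.
Rounding difference +$5 on remainder applied to Quinlan.
Totals: Lindqvist $465 + $1,135 = $1,600; Marchetti $465 + $455 = $920; Haddad $465 + $250 = $715; Quinlan $465 + $1,280 = $1,745; Halvorsen $465 + $785 = $1,250; Kowalski $465 + $1,270 = $1,735.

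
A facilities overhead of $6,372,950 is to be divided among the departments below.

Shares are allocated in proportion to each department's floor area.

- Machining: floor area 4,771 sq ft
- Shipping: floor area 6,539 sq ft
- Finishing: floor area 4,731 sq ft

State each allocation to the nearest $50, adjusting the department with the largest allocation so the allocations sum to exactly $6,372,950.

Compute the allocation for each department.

Floor area total: 16,041.
Unrounded shares: Machining 4,771/16,041 × $6,372,950 = 1,895,476.87; Shipping 6,539/16,041 × $6,372,950 = 2,597,887.92; Finishing 4,731/16,041 × $6,372,950 = 1,879,585.22.
Rounded to nearest $50: Machining $1,895,500; Shipping $2,597,900; Finishing $1,879,600. Sum = $6,373,000.
Difference $6,372,950 − $6,373,000 = −$50 applied to largest allocation (Shipping): Shipping becomes $2,597,850.

Machining: $1,895,500 | Shipping: $2,597,850 | Finishing: $1,879,600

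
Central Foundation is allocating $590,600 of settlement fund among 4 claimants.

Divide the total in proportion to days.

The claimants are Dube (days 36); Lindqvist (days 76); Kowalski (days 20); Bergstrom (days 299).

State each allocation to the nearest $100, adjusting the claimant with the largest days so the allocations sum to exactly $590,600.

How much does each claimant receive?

Dube: $49,300 · Lindqvist: $104,100 · Kowalski: $27,400 · Bergstrom: $409,800

Days total: 431.
Raw shares: Dube 36/431 × $590,600 = 49,330.86; Lindqvist 76/431 × $590,600 = 104,142.92; Kowalski 20/431 × $590,600 = 27,406.03; Bergstrom 299/431 × $590,600 = 409,720.19.
Rounded to nearest $100: Dube $49,300; Lindqvist $104,100; Kowalski $27,400; Bergstrom $409,700. Sum = $590,500.
Difference $590,600 − $590,500 = +$100 applied to largest days (Bergstrom): Bergstrom becomes $409,800.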